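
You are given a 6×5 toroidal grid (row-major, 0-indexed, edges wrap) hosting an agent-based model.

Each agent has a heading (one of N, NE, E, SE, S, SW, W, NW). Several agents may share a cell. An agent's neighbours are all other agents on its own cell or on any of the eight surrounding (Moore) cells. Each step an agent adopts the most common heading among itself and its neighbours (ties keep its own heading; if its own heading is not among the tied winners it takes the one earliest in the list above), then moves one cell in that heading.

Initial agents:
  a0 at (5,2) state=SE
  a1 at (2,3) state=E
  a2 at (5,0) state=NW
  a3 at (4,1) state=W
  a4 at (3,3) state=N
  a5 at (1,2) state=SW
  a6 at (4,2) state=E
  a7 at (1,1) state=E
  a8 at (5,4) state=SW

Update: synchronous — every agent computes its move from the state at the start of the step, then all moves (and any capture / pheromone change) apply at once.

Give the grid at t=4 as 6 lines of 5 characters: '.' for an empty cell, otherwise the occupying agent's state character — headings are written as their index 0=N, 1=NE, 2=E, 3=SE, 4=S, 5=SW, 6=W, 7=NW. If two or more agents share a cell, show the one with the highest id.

t=1: a0@(0,3):SE a1@(2,4):E a2@(4,4):NW a3@(4,0):W a4@(3,4):E a5@(1,3):E a6@(4,3):E a7@(1,2):E a8@(0,3):SW
t=2: a0@(0,4):E a1@(2,0):E a2@(4,0):E a3@(4,4):W a4@(3,0):E a5@(1,4):E a6@(4,4):E a7@(1,3):E a8@(0,4):E
t=3: a0@(0,0):E a1@(2,1):E a2@(4,1):E a3@(4,0):E a4@(3,1):E a5@(1,0):E a6@(4,0):E a7@(1,4):E a8@(0,0):E
t=4: a0@(0,1):E a1@(2,2):E a2@(4,2):E a3@(4,1):E a4@(3,2):E a5@(1,1):E a6@(4,1):E a7@(1,0):E a8@(0,1):E

.2...
22...
..2..
..2..
.22..
.....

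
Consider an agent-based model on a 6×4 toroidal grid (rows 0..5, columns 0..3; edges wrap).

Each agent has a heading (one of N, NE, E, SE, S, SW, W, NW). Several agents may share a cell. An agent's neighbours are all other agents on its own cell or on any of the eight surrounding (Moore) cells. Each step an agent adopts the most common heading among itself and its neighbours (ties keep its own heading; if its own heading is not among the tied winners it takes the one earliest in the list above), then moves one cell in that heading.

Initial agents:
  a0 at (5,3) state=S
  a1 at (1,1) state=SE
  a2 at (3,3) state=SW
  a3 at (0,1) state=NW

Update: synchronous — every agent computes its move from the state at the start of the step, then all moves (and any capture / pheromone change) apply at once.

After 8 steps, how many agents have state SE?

1

t=1: a0@(0,3):S a1@(2,2):SE a2@(4,2):SW a3@(5,0):NW
t=2: a0@(1,3):S a1@(3,3):SE a2@(5,1):SW a3@(4,3):NW
t=3: a0@(2,3):S a1@(4,0):SE a2@(0,0):SW a3@(3,2):NW
t=4: a0@(3,3):S a1@(5,1):SE a2@(1,3):SW a3@(2,1):NW
t=5: a0@(4,3):S a1@(0,2):SE a2@(2,2):SW a3@(1,0):NW
t=6: a0@(5,3):S a1@(1,3):SE a2@(3,1):SW a3@(0,3):NW
t=7: a0@(0,3):S a1@(2,0):SE a2@(4,0):SW a3@(5,2):NW
t=8: a0@(1,3):S a1@(3,1):SE a2@(5,3):SW a3@(4,1):NW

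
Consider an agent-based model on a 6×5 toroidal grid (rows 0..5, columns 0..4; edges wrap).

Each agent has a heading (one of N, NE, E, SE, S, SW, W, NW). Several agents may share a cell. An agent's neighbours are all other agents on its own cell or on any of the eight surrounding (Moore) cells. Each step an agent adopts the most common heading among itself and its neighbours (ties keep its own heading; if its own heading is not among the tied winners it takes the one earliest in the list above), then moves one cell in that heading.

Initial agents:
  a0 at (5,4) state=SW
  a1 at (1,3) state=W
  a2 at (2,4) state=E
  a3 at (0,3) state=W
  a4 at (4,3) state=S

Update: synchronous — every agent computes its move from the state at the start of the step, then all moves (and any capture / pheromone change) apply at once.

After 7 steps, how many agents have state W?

3

t=1: a0@(0,3):SW a1@(1,2):W a2@(2,0):E a3@(0,2):W a4@(5,3):S
t=2: a0@(0,2):W a1@(1,1):W a2@(2,1):E a3@(0,1):W a4@(0,3):S
t=3: a0@(0,1):W a1@(1,0):W a2@(2,2):E a3@(0,0):W a4@(1,3):S
t=4: a0@(0,0):W a1@(1,4):W a2@(2,3):E a3@(0,4):W a4@(2,3):S
t=5: a0@(0,4):W a1@(1,3):W a2@(2,4):E a3@(0,3):W a4@(3,3):S
t=6: a0@(0,3):W a1@(1,2):W a2@(2,0):E a3@(0,2):W a4@(4,3):S
t=7: a0@(0,2):W a1@(1,1):W a2@(2,1):E a3@(0,1):W a4@(5,3):S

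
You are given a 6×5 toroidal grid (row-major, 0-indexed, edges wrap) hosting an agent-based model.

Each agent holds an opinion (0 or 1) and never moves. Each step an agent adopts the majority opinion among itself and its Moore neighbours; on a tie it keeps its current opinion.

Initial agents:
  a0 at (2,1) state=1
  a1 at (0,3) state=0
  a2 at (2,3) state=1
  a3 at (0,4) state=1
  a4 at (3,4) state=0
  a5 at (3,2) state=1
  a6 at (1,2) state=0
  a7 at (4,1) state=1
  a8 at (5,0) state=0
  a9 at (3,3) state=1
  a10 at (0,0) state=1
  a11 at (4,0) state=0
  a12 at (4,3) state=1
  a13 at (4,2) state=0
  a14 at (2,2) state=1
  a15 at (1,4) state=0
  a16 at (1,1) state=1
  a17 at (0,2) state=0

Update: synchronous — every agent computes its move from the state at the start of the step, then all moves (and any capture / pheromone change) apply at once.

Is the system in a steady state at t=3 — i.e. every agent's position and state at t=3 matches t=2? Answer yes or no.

no

t=1: a0@(2,1):1 a1@(0,3):0 a2@(2,3):1 a3@(0,4):0 a4@(3,4):1 a5@(3,2):1 a6@(1,2):1 a7@(4,1):0 a8@(5,0):1 a9@(3,3):1 a10@(0,0):1 a11@(4,0):0 a12@(4,3):1 a13@(4,2):1 a14@(2,2):1 a15@(1,4):1 a16@(1,1):1 a17@(0,2):0
t=2: a0@(2,1):1 a1@(0,3):0 a2@(2,3):1 a3@(0,4):1 a4@(3,4):1 a5@(3,2):1 a6@(1,2):1 a7@(4,1):1 a8@(5,0):0 a9@(3,3):1 a10@(0,0):1 a11@(4,0):0 a12@(4,3):1 a13@(4,2):1 a14@(2,2):1 a15@(1,4):1 a16@(1,1):1 a17@(0,2):0
t=3: a0@(2,1):1 a1@(0,3):1 a2@(2,3):1 a3@(0,4):1 a4@(3,4):1 a5@(3,2):1 a6@(1,2):1 a7@(4,1):1 a8@(5,0):1 a9@(3,3):1 a10@(0,0):1 a11@(4,0):0 a12@(4,3):1 a13@(4,2):1 a14@(2,2):1 a15@(1,4):1 a16@(1,1):1 a17@(0,2):0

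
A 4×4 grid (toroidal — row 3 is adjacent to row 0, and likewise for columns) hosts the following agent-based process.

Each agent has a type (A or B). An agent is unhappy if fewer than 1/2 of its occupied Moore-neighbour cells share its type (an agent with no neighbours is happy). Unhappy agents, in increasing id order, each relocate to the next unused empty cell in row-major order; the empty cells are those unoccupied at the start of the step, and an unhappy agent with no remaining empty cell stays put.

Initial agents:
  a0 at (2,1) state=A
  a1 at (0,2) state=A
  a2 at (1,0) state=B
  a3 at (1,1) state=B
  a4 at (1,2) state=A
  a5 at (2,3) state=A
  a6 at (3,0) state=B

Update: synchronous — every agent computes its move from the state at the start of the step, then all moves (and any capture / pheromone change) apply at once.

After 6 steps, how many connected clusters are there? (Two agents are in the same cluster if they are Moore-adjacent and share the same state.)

t=1: a0@(0,0):A a1@(0,2):A a2@(0,1):B a3@(0,3):B a4@(1,2):A a5@(1,3):A a6@(2,0):B
t=2: a0@(1,0):A a1@(0,2):A a2@(1,1):B a3@(2,1):B a4@(1,2):A a5@(1,3):A a6@(2,2):B
t=3: a0@(0,0):A a1@(0,2):A a2@(0,1):B a3@(2,1):B a4@(0,3):A a5@(1,3):A a6@(2,2):B
t=4: a0@(0,0):A a1@(0,2):A a2@(1,0):B a3@(2,1):B a4@(0,3):A a5@(1,3):A a6@(2,2):B
t=5: a0@(0,0):A a1@(0,2):A a2@(0,1):B a3@(2,1):B a4@(0,3):A a5@(1,3):A a6@(2,2):B
t=6: a0@(0,0):A a1@(0,2):A a2@(1,0):B a3@(2,1):B a4@(0,3):A a5@(1,3):A a6@(2,2):B

2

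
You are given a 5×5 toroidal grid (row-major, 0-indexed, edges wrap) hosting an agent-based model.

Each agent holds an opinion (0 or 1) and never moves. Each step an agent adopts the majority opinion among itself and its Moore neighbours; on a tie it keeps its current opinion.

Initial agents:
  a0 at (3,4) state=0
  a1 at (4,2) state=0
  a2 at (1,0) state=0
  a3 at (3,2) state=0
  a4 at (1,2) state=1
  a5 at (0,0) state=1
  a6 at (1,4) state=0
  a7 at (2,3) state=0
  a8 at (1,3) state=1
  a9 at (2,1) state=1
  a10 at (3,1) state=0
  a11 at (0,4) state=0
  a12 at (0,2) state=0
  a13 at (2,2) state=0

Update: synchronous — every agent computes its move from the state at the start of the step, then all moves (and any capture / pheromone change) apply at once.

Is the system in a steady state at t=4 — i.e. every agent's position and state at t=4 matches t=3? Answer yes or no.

t=1: a0@(3,4):0 a1@(4,2):0 a2@(1,0):0 a3@(3,2):0 a4@(1,2):1 a5@(0,0):0 a6@(1,4):0 a7@(2,3):0 a8@(1,3):0 a9@(2,1):0 a10@(3,1):0 a11@(0,4):0 a12@(0,2):0 a13@(2,2):0
t=2: a0@(3,4):0 a1@(4,2):0 a2@(1,0):0 a3@(3,2):0 a4@(1,2):0 a5@(0,0):0 a6@(1,4):0 a7@(2,3):0 a8@(1,3):0 a9@(2,1):0 a10@(3,1):0 a11@(0,4):0 a12@(0,2):0 a13@(2,2):0
t=3: (unchanged — steady state)

yes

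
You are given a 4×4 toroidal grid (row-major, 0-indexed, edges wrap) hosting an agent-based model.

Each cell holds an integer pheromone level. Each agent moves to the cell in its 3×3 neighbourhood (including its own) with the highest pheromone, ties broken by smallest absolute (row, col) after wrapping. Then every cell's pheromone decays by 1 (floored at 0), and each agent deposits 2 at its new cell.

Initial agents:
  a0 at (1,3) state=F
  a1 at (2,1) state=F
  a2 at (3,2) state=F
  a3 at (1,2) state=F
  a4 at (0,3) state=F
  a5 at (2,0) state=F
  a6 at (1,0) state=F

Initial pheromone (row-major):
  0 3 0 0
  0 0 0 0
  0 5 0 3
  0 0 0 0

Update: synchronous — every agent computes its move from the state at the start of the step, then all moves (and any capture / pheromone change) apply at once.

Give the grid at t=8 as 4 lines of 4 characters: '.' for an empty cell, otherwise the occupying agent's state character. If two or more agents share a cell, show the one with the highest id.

F...
....
.F.F
....

t=1: a0@(2,3) a1@(2,1) a2@(2,1) a3@(2,1) a4@(0,0) a5@(2,1) a6@(2,1) | pheromone: 2 2 0 0 / 0 0 0 0 / 0 14 0 4 / 0 0 0 0
t=2: a0@(2,3) a1@(2,1) a2@(2,1) a3@(2,1) a4@(0,0) a5@(2,1) a6@(2,1) | pheromone: 3 1 0 0 / 0 0 0 0 / 0 23 0 5 / 0 0 0 0
t=3: a0@(2,3) a1@(2,1) a2@(2,1) a3@(2,1) a4@(0,0) a5@(2,1) a6@(2,1) | pheromone: 4 0 0 0 / 0 0 0 0 / 0 32 0 6 / 0 0 0 0
t=4: a0@(2,3) a1@(2,1) a2@(2,1) a3@(2,1) a4@(0,0) a5@(2,1) a6@(2,1) | pheromone: 5 0 0 0 / 0 0 0 0 / 0 41 0 7 / 0 0 0 0
t=5: a0@(2,3) a1@(2,1) a2@(2,1) a3@(2,1) a4@(0,0) a5@(2,1) a6@(2,1) | pheromone: 6 0 0 0 / 0 0 0 0 / 0 50 0 8 / 0 0 0 0
t=6: a0@(2,3) a1@(2,1) a2@(2,1) a3@(2,1) a4@(0,0) a5@(2,1) a6@(2,1) | pheromone: 7 0 0 0 / 0 0 0 0 / 0 59 0 9 / 0 0 0 0
t=7: a0@(2,3) a1@(2,1) a2@(2,1) a3@(2,1) a4@(0,0) a5@(2,1) a6@(2,1) | pheromone: 8 0 0 0 / 0 0 0 0 / 0 68 0 10 / 0 0 0 0
t=8: a0@(2,3) a1@(2,1) a2@(2,1) a3@(2,1) a4@(0,0) a5@(2,1) a6@(2,1) | pheromone: 9 0 0 0 / 0 0 0 0 / 0 77 0 11 / 0 0 0 0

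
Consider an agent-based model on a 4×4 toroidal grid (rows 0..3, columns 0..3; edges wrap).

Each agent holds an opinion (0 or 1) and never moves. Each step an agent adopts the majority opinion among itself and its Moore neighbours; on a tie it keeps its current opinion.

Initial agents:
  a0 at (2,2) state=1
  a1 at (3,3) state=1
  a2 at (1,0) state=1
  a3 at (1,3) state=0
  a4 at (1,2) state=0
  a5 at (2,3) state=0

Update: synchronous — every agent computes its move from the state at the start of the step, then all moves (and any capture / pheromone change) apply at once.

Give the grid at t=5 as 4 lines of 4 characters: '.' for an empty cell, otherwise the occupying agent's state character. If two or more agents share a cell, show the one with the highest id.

....
0.00
..00
...0

t=1: a0@(2,2):0 a1@(3,3):1 a2@(1,0):0 a3@(1,3):0 a4@(1,2):0 a5@(2,3):0
t=2: a0@(2,2):0 a1@(3,3):0 a2@(1,0):0 a3@(1,3):0 a4@(1,2):0 a5@(2,3):0
t=3: (unchanged — steady state)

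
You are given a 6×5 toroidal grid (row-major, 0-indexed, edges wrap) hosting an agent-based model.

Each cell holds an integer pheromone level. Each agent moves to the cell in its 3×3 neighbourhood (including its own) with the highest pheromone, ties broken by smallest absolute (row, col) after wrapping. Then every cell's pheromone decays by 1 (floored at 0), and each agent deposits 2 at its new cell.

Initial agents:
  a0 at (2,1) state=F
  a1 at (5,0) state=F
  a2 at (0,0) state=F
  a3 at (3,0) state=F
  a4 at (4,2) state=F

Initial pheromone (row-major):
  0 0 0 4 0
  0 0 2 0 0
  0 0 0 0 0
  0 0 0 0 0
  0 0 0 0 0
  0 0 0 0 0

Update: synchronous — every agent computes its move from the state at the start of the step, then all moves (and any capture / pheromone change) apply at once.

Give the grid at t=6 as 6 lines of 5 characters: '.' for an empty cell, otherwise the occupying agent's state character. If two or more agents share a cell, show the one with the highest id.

F..F.
.....
F....
.....
.....
.....

t=1: a0@(1,2) a1@(0,0) a2@(0,0) a3@(2,0) a4@(3,1) | pheromone: 4 0 0 3 0 / 0 0 3 0 0 / 2 0 0 0 0 / 0 2 0 0 0 / 0 0 0 0 0 / 0 0 0 0 0
t=2: a0@(0,3) a1@(0,0) a2@(0,0) a3@(2,0) a4@(2,0) | pheromone: 7 0 0 4 0 / 0 0 2 0 0 / 5 0 0 0 0 / 0 1 0 0 0 / 0 0 0 0 0 / 0 0 0 0 0
t=3: a0@(0,3) a1@(0,0) a2@(0,0) a3@(2,0) a4@(2,0) | pheromone: 10 0 0 5 0 / 0 0 1 0 0 / 8 0 0 0 0 / 0 0 0 0 0 / 0 0 0 0 0 / 0 0 0 0 0
t=4: a0@(0,3) a1@(0,0) a2@(0,0) a3@(2,0) a4@(2,0) | pheromone: 13 0 0 6 0 / 0 0 0 0 0 / 11 0 0 0 0 / 0 0 0 0 0 / 0 0 0 0 0 / 0 0 0 0 0
t=5: a0@(0,3) a1@(0,0) a2@(0,0) a3@(2,0) a4@(2,0) | pheromone: 16 0 0 7 0 / 0 0 0 0 0 / 14 0 0 0 0 / 0 0 0 0 0 / 0 0 0 0 0 / 0 0 0 0 0
t=6: a0@(0,3) a1@(0,0) a2@(0,0) a3@(2,0) a4@(2,0) | pheromone: 19 0 0 8 0 / 0 0 0 0 0 / 17 0 0 0 0 / 0 0 0 0 0 / 0 0 0 0 0 / 0 0 0 0 0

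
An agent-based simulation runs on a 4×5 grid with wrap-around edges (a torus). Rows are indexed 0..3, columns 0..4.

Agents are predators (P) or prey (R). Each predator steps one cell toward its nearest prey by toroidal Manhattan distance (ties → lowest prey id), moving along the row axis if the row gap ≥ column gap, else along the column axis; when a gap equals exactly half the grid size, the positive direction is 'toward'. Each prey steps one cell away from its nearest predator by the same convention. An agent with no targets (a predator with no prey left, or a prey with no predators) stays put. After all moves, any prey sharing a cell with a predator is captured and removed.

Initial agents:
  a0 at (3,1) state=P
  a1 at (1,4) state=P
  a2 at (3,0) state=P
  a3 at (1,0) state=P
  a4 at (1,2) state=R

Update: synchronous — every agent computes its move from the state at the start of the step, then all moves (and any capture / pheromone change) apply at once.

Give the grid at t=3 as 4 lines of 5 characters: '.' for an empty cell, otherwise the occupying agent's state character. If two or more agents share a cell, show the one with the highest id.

PP...
.P.P.
.....
.....

t=1: a0@(0,1):P a1@(1,3):P a2@(0,0):P a3@(1,1):P
t=2: (unchanged — steady state)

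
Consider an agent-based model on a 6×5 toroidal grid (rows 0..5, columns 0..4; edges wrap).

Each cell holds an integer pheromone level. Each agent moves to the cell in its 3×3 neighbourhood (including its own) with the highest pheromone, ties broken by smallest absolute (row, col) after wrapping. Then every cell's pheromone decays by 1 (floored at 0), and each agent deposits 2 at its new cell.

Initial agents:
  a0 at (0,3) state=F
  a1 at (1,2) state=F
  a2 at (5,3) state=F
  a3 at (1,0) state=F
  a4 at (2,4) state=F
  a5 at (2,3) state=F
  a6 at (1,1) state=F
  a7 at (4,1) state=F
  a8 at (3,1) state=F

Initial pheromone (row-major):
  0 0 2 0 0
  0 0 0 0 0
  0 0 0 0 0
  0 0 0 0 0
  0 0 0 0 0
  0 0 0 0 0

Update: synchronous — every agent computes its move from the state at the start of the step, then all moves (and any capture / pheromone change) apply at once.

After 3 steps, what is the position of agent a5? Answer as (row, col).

t=1: a0@(0,2) a1@(0,2) a2@(0,2) a3@(0,0) a4@(1,0) a5@(1,2) a6@(0,2) a7@(3,0) a8@(2,0) | pheromone: 2 0 9 0 0 / 2 0 2 0 0 / 2 0 0 0 0 / 2 0 0 0 0 / 0 0 0 0 0 / 0 0 0 0 0
t=2: a0@(0,2) a1@(0,2) a2@(0,2) a3@(0,0) a4@(0,0) a5@(0,2) a6@(0,2) a7@(2,0) a8@(1,0) | pheromone: 5 0 18 0 0 / 3 0 1 0 0 / 3 0 0 0 0 / 1 0 0 0 0 / 0 0 0 0 0 / 0 0 0 0 0
t=3: a0@(0,2) a1@(0,2) a2@(0,2) a3@(0,0) a4@(0,0) a5@(0,2) a6@(0,2) a7@(1,0) a8@(0,0) | pheromone: 10 0 27 0 0 / 4 0 0 0 0 / 2 0 0 0 0 / 0 0 0 0 0 / 0 0 0 0 0 / 0 0 0 0 0

(0, 2)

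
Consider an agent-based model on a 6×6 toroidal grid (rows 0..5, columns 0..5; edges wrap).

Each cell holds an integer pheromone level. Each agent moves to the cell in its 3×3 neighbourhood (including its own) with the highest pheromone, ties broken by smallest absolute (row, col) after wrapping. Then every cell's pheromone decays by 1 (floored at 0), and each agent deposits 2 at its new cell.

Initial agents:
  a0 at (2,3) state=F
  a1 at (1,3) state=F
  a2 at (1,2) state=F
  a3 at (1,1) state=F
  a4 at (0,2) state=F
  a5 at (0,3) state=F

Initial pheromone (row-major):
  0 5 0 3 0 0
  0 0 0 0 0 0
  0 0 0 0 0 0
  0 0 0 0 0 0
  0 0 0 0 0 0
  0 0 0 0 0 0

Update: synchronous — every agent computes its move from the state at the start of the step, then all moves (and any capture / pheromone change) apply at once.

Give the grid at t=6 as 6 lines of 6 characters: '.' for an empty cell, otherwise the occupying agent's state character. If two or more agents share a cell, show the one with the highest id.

t=1: a0@(1,2) a1@(0,3) a2@(0,1) a3@(0,1) a4@(0,1) a5@(0,3) | pheromone: 0 10 0 6 0 0 / 0 0 2 0 0 0 / 0 0 0 0 0 0 / 0 0 0 0 0 0 / 0 0 0 0 0 0 / 0 0 0 0 0 0
t=2: a0@(0,1) a1@(0,3) a2@(0,1) a3@(0,1) a4@(0,1) a5@(0,3) | pheromone: 0 17 0 9 0 0 / 0 0 1 0 0 0 / 0 0 0 0 0 0 / 0 0 0 0 0 0 / 0 0 0 0 0 0 / 0 0 0 0 0 0
t=3: a0@(0,1) a1@(0,3) a2@(0,1) a3@(0,1) a4@(0,1) a5@(0,3) | pheromone: 0 24 0 12 0 0 / 0 0 0 0 0 0 / 0 0 0 0 0 0 / 0 0 0 0 0 0 / 0 0 0 0 0 0 / 0 0 0 0 0 0
t=4: a0@(0,1) a1@(0,3) a2@(0,1) a3@(0,1) a4@(0,1) a5@(0,3) | pheromone: 0 31 0 15 0 0 / 0 0 0 0 0 0 / 0 0 0 0 0 0 / 0 0 0 0 0 0 / 0 0 0 0 0 0 / 0 0 0 0 0 0
t=5: a0@(0,1) a1@(0,3) a2@(0,1) a3@(0,1) a4@(0,1) a5@(0,3) | pheromone: 0 38 0 18 0 0 / 0 0 0 0 0 0 / 0 0 0 0 0 0 / 0 0 0 0 0 0 / 0 0 0 0 0 0 / 0 0 0 0 0 0
t=6: a0@(0,1) a1@(0,3) a2@(0,1) a3@(0,1) a4@(0,1) a5@(0,3) | pheromone: 0 45 0 21 0 0 / 0 0 0 0 0 0 / 0 0 0 0 0 0 / 0 0 0 0 0 0 / 0 0 0 0 0 0 / 0 0 0 0 0 0

.F.F..
......
......
......
......
......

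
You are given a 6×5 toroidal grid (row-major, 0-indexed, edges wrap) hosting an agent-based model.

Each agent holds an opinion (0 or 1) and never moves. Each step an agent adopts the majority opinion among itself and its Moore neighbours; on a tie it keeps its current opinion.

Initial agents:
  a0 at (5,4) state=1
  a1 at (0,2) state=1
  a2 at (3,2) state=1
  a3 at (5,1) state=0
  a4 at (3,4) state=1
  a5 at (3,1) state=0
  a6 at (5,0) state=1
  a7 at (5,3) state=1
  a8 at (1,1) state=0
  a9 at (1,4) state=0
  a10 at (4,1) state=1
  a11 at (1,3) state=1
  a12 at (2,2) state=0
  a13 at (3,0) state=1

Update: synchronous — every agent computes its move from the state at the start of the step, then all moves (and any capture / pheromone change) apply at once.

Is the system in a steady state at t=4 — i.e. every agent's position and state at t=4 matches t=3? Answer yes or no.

t=1: a0@(5,4):1 a1@(0,2):1 a2@(3,2):1 a3@(5,1):1 a4@(3,4):1 a5@(3,1):1 a6@(5,0):1 a7@(5,3):1 a8@(1,1):0 a9@(1,4):0 a10@(4,1):1 a11@(1,3):1 a12@(2,2):0 a13@(3,0):1
t=2: a0@(5,4):1 a1@(0,2):1 a2@(3,2):1 a3@(5,1):1 a4@(3,4):1 a5@(3,1):1 a6@(5,0):1 a7@(5,3):1 a8@(1,1):0 a9@(1,4):0 a10@(4,1):1 a11@(1,3):1 a12@(2,2):1 a13@(3,0):1
t=3: a0@(5,4):1 a1@(0,2):1 a2@(3,2):1 a3@(5,1):1 a4@(3,4):1 a5@(3,1):1 a6@(5,0):1 a7@(5,3):1 a8@(1,1):1 a9@(1,4):0 a10@(4,1):1 a11@(1,3):1 a12@(2,2):1 a13@(3,0):1
t=4: (unchanged — steady state)

yes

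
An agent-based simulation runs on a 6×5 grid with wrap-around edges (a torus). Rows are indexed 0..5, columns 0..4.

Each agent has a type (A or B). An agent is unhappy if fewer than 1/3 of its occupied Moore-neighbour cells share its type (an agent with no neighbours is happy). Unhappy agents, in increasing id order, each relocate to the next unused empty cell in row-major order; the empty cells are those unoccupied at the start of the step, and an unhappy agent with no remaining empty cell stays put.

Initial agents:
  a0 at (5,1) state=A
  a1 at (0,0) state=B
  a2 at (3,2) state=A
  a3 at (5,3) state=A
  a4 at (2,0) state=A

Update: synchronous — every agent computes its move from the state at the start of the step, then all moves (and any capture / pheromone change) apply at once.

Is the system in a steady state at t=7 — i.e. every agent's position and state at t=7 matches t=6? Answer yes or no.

yes

t=1: a0@(0,1):A a1@(0,2):B a2@(3,2):A a3@(5,3):A a4@(2,0):A
t=2: a0@(0,0):A a1@(0,3):B a2@(3,2):A a3@(0,4):A a4@(2,0):A
t=3: a0@(0,0):A a1@(0,1):B a2@(3,2):A a3@(0,4):A a4@(2,0):A
t=4: a0@(0,0):A a1@(0,2):B a2@(3,2):A a3@(0,4):A a4@(2,0):A
t=5: (unchanged — steady state)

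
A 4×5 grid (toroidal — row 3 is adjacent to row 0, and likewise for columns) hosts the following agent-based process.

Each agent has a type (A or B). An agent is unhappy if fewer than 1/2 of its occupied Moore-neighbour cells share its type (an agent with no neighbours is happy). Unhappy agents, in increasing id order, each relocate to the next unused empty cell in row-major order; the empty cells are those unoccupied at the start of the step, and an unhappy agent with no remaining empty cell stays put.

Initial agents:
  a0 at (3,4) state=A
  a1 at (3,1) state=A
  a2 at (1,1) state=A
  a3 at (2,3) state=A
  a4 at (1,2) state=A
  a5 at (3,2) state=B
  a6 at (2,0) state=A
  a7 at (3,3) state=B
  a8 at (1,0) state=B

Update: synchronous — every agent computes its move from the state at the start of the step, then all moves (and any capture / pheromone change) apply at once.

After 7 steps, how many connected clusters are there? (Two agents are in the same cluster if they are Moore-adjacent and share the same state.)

2

t=1: a0@(3,4):A a1@(3,1):A a2@(1,1):A a3@(2,3):A a4@(1,2):A a5@(0,0):B a6@(2,0):A a7@(0,1):B a8@(0,2):B
t=2: a0@(3,4):A a1@(0,3):A a2@(0,4):A a3@(2,3):A a4@(1,2):A a5@(1,0):B a6@(2,0):A a7@(1,3):B a8@(1,4):B
t=3: a0@(3,4):A a1@(0,3):A a2@(0,0):A a3@(2,3):A a4@(1,2):A a5@(0,1):B a6@(0,2):A a7@(1,1):B a8@(2,1):B
t=4: a0@(3,4):A a1@(0,3):A a2@(0,4):A a3@(2,3):A a4@(1,2):A a5@(1,0):B a6@(0,2):A a7@(1,3):B a8@(2,1):B
t=5: a0@(3,4):A a1@(0,3):A a2@(0,4):A a3@(2,3):A a4@(1,2):A a5@(1,0):B a6@(0,2):A a7@(0,0):B a8@(2,1):B
t=6: a0@(3,4):A a1@(0,3):A a2@(0,4):A a3@(2,3):A a4@(1,2):A a5@(1,0):B a6@(0,2):A a7@(0,1):B a8@(2,1):B
t=7: a0@(3,4):A a1@(0,3):A a2@(0,4):A a3@(2,3):A a4@(1,2):A a5@(1,0):B a6@(0,2):A a7@(0,0):B a8@(2,1):B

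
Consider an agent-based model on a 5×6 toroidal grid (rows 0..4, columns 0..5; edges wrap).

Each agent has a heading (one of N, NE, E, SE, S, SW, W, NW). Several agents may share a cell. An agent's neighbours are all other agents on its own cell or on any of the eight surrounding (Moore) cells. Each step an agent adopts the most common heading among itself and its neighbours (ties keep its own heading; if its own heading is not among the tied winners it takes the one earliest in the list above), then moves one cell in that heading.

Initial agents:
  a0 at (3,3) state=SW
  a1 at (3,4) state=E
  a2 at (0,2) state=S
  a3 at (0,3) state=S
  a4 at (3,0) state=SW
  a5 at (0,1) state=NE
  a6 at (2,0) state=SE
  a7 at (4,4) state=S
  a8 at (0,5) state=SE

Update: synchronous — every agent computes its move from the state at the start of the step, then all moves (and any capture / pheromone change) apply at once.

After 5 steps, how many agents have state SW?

t=1: a0@(4,2):SW a1@(3,5):E a2@(1,2):S a3@(1,3):S a4@(4,5):SW a5@(4,2):NE a6@(3,1):SE a7@(0,4):S a8@(1,0):SE
t=2: a0@(0,1):SW a1@(3,0):E a2@(2,2):S a3@(2,3):S a4@(0,4):SW a5@(3,3):NE a6@(4,2):SE a7@(1,4):S a8@(2,1):SE
t=3: a0@(1,0):SW a1@(3,1):E a2@(3,2):S a3@(3,3):S a4@(1,3):SW a5@(4,3):S a6@(0,3):SE a7@(2,4):S a8@(3,2):SE
t=4: a0@(2,5):SW a1@(3,2):E a2@(4,2):S a3@(4,3):S a4@(2,2):SW a5@(0,3):S a6@(1,4):SE a7@(3,4):S a8@(4,2):S
t=5: a0@(3,4):SW a1@(4,2):S a2@(0,2):S a3@(0,3):S a4@(3,1):SW a5@(1,3):S a6@(2,5):SE a7@(4,4):S a8@(0,2):S

2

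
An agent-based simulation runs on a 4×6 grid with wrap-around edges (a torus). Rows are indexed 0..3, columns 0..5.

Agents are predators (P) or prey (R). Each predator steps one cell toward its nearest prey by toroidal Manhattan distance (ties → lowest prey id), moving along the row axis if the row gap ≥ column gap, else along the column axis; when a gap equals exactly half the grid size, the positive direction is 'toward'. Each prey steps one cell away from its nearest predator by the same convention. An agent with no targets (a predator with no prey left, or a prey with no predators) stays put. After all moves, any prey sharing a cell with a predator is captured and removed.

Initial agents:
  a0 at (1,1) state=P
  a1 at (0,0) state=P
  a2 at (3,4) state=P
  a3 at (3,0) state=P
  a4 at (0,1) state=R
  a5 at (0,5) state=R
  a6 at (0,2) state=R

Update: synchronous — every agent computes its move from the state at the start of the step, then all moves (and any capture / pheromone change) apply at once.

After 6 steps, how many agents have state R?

1

t=1: a0@(0,1):P a1@(0,1):P a2@(0,4):P a3@(0,0):P a4@(3,1):R a6@(3,2):R
t=2: a0@(3,1):P a1@(3,1):P a2@(0,3):P a3@(3,0):P a4@(2,1):R a6@(2,2):R
t=3: a0@(2,1):P a1@(2,1):P a2@(1,3):P a3@(2,0):P a4@(1,1):R a6@(1,2):R
t=4: a0@(1,1):P a1@(1,1):P a2@(1,2):P a3@(1,0):P a4@(0,1):R
t=5: a0@(0,1):P a1@(0,1):P a2@(0,2):P a3@(0,0):P a4@(3,1):R
t=6: a0@(3,1):P a1@(3,1):P a2@(3,2):P a3@(3,0):P a4@(2,1):R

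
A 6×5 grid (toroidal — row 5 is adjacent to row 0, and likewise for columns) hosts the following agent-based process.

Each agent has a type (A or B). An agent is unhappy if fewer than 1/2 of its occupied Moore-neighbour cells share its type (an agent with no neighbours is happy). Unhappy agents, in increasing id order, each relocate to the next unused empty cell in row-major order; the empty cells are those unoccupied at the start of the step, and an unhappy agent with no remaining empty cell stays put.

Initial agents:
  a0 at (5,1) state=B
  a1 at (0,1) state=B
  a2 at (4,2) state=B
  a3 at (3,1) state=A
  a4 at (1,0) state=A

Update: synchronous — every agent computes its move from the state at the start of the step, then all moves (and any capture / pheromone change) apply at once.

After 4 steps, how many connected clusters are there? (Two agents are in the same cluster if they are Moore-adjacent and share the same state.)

2

t=1: a0@(5,1):B a1@(0,1):B a2@(4,2):B a3@(0,0):A a4@(0,2):A
t=2: a0@(5,1):B a1@(0,3):B a2@(4,2):B a3@(0,4):A a4@(1,0):A
t=3: a0@(5,1):B a1@(0,0):B a2@(4,2):B a3@(0,4):A a4@(1,0):A
t=4: a0@(5,1):B a1@(0,1):B a2@(4,2):B a3@(0,4):A a4@(1,0):A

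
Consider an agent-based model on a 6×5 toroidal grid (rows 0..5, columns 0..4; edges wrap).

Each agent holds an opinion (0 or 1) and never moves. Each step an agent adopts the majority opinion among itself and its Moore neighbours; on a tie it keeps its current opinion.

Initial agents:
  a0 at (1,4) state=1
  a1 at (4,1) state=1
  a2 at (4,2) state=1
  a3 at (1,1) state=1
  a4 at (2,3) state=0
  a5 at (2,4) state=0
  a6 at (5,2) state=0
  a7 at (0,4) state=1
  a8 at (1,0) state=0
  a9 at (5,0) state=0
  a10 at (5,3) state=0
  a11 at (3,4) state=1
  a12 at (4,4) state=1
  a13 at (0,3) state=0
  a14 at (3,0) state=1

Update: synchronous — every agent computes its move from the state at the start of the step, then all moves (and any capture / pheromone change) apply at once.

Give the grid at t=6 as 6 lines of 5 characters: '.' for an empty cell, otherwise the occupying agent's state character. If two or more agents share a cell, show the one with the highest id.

...00
01..0
...00
1...1
.11.1
1.00.

t=1: a0@(1,4):0 a1@(4,1):1 a2@(4,2):1 a3@(1,1):1 a4@(2,3):0 a5@(2,4):0 a6@(5,2):0 a7@(0,4):0 a8@(1,0):1 a9@(5,0):1 a10@(5,3):0 a11@(3,4):1 a12@(4,4):1 a13@(0,3):0 a14@(3,0):1
t=2: a0@(1,4):0 a1@(4,1):1 a2@(4,2):1 a3@(1,1):1 a4@(2,3):0 a5@(2,4):0 a6@(5,2):0 a7@(0,4):0 a8@(1,0):0 a9@(5,0):1 a10@(5,3):0 a11@(3,4):1 a12@(4,4):1 a13@(0,3):0 a14@(3,0):1
t=3: (unchanged — steady state)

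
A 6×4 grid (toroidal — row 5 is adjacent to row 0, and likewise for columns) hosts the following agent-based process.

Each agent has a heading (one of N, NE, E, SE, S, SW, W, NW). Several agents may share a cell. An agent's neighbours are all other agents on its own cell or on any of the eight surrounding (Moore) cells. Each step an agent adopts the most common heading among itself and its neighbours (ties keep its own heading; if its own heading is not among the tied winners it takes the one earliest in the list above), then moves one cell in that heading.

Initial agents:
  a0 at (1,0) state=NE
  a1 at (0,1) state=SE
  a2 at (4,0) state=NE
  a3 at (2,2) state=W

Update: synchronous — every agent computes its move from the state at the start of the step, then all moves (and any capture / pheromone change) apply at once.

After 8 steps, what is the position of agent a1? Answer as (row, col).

t=1: a0@(0,1):NE a1@(1,2):SE a2@(3,1):NE a3@(2,1):W
t=2: a0@(5,2):NE a1@(2,3):SE a2@(2,2):NE a3@(2,0):W
t=3: a0@(4,3):NE a1@(3,0):SE a2@(1,3):NE a3@(2,3):W
t=4: a0@(3,0):NE a1@(4,1):SE a2@(0,0):NE a3@(2,2):W
t=5: a0@(2,1):NE a1@(5,2):SE a2@(5,1):NE a3@(2,1):W
t=6: a0@(1,2):NE a1@(0,3):SE a2@(4,2):NE a3@(2,0):W
t=7: a0@(0,3):NE a1@(1,0):SE a2@(3,3):NE a3@(2,3):W
t=8: a0@(5,0):NE a1@(2,1):SE a2@(2,0):NE a3@(2,2):W

(2, 1)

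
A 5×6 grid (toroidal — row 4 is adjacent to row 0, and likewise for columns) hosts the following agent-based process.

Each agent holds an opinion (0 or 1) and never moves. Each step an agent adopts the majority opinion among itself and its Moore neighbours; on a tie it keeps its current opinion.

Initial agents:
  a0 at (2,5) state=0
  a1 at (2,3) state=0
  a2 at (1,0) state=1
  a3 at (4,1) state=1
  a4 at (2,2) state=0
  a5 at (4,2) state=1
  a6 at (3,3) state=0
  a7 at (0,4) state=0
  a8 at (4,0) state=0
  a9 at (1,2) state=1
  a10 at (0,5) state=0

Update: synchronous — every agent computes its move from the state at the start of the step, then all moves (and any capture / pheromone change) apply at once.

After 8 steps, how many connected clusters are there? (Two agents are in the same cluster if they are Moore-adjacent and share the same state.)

t=1: a0@(2,5):0 a1@(2,3):0 a2@(1,0):0 a3@(4,1):1 a4@(2,2):0 a5@(4,2):1 a6@(3,3):0 a7@(0,4):0 a8@(4,0):0 a9@(1,2):0 a10@(0,5):0
t=2: (unchanged — steady state)

3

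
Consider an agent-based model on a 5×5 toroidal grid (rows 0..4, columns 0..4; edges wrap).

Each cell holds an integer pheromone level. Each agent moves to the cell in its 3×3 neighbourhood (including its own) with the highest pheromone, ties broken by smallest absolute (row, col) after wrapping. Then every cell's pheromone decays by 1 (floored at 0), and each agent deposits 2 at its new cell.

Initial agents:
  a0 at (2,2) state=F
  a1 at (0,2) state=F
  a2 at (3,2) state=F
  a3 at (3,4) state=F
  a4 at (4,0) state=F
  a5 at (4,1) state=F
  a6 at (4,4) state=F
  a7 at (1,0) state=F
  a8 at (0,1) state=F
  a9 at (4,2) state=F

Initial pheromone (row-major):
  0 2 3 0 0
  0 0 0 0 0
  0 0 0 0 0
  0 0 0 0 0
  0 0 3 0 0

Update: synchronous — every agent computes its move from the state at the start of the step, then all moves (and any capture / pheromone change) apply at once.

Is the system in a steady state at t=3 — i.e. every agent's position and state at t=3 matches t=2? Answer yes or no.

no

t=1: a0@(1,1) a1@(0,2) a2@(4,2) a3@(2,0) a4@(0,1) a5@(0,2) a6@(0,0) a7@(0,1) a8@(0,2) a9@(0,2) | pheromone: 2 5 10 0 0 / 0 2 0 0 0 / 2 0 0 0 0 / 0 0 0 0 0 / 0 0 4 0 0
t=2: a0@(0,2) a1@(0,2) a2@(0,2) a3@(1,1) a4@(0,2) a5@(0,2) a6@(0,1) a7@(0,2) a8@(0,2) a9@(0,2) | pheromone: 1 6 25 0 0 / 0 3 0 0 0 / 1 0 0 0 0 / 0 0 0 0 0 / 0 0 3 0 0
t=3: a0@(0,2) a1@(0,2) a2@(0,2) a3@(0,2) a4@(0,2) a5@(0,2) a6@(0,2) a7@(0,2) a8@(0,2) a9@(0,2) | pheromone: 0 5 44 0 0 / 0 2 0 0 0 / 0 0 0 0 0 / 0 0 0 0 0 / 0 0 2 0 0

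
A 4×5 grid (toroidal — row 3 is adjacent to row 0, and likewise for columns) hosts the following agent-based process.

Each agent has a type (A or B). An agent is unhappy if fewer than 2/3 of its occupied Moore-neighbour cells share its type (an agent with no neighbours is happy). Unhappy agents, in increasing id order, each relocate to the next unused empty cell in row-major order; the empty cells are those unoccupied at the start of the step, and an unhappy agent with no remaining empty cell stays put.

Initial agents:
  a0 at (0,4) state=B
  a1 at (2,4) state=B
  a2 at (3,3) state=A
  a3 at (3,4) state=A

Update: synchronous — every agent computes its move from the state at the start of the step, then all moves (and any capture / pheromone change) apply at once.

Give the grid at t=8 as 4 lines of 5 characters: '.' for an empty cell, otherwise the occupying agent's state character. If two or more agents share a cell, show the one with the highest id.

t=1: a0@(0,0):B a1@(0,1):B a2@(0,2):A a3@(0,3):A
t=2: a0@(0,0):B a1@(0,4):B a2@(1,0):A a3@(0,3):A
t=3: a0@(0,1):B a1@(0,2):B a2@(1,1):A a3@(1,2):A
t=4: a0@(0,0):B a1@(0,3):B a2@(0,4):A a3@(1,0):A
t=5: a0@(0,1):B a1@(0,2):B a2@(1,1):A a3@(1,2):A
t=6: a0@(0,0):B a1@(0,3):B a2@(0,4):A a3@(1,0):A
t=7: a0@(0,1):B a1@(0,2):B a2@(1,1):A a3@(1,2):A
t=8: a0@(0,0):B a1@(0,3):B a2@(0,4):A a3@(1,0):A

B..BA
A....
.....
.....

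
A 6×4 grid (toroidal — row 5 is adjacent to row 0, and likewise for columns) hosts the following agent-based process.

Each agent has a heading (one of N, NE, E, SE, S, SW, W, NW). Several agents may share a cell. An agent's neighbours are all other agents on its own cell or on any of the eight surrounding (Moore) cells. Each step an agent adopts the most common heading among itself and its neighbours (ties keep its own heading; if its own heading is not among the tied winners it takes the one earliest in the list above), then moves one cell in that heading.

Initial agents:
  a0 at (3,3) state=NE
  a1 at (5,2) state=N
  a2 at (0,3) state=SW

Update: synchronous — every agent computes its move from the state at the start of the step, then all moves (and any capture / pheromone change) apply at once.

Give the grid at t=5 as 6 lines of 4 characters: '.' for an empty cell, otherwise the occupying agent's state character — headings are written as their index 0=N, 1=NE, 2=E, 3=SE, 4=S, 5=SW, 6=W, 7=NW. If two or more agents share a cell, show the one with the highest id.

t=1: a0@(2,0):NE a1@(4,2):N a2@(1,2):SW
t=2: a0@(1,1):NE a1@(3,2):N a2@(2,1):SW
t=3: a0@(0,2):NE a1@(2,2):N a2@(3,0):SW
t=4: a0@(5,3):NE a1@(1,2):N a2@(4,3):SW
t=5: a0@(4,0):NE a1@(0,2):N a2@(5,2):SW

..0.
....
....
....
1...
..5.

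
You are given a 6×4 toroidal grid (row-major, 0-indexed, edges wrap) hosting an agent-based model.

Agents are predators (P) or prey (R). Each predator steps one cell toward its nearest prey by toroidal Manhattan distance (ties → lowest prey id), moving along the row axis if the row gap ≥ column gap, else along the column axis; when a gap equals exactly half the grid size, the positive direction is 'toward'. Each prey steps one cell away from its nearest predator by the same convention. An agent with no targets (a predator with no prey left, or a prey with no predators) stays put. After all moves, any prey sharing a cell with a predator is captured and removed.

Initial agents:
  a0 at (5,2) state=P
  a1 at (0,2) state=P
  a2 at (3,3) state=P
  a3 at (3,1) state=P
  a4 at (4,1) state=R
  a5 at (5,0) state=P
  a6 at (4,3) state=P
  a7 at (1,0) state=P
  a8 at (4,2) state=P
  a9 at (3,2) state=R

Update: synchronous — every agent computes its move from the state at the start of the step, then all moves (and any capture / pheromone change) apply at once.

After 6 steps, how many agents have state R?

0

t=1: a0@(4,2):P a1@(5,2):P a2@(3,2):P a3@(4,1):P a4@(5,1):R a5@(4,0):P a6@(4,0):P a7@(2,0):P a8@(4,1):P a9@(3,1):R
t=2: a0@(5,2):P a1@(5,1):P a2@(3,1):P a3@(5,1):P a5@(5,0):P a6@(5,0):P a7@(3,0):P a8@(5,1):P
t=3: (unchanged — steady state)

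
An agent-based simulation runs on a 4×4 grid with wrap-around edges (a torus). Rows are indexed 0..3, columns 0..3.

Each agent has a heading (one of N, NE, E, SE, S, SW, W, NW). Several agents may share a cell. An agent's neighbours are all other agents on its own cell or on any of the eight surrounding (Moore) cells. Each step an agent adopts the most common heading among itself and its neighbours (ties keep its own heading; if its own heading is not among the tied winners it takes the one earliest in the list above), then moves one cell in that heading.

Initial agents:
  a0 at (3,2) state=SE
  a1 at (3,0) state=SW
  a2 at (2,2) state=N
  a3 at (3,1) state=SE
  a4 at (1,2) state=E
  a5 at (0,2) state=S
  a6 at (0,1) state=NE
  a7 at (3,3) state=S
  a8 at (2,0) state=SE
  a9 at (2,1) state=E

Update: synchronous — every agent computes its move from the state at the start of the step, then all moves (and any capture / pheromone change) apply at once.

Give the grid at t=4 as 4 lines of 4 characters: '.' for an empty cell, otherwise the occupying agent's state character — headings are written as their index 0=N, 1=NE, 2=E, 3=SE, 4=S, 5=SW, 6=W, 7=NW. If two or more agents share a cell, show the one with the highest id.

t=1: a0@(0,3):SE a1@(0,1):SE a2@(2,3):E a3@(0,2):SE a4@(1,3):E a5@(1,2):S a6@(1,2):SE a7@(0,3):S a8@(3,1):SE a9@(3,2):SE
t=2: a0@(1,0):SE a1@(1,2):SE a2@(2,0):E a3@(1,3):SE a4@(2,0):SE a5@(2,3):SE a6@(2,3):SE a7@(1,0):SE a8@(0,2):SE a9@(0,3):SE
t=3: a0@(2,1):SE a1@(2,3):SE a2@(3,1):SE a3@(2,0):SE a4@(3,1):SE a5@(3,0):SE a6@(3,0):SE a7@(2,1):SE a8@(1,3):SE a9@(1,0):SE
t=4: a0@(3,2):SE a1@(3,0):SE a2@(0,2):SE a3@(3,1):SE a4@(0,2):SE a5@(0,1):SE a6@(0,1):SE a7@(3,2):SE a8@(2,0):SE a9@(2,1):SE

.33.
....
33..
333.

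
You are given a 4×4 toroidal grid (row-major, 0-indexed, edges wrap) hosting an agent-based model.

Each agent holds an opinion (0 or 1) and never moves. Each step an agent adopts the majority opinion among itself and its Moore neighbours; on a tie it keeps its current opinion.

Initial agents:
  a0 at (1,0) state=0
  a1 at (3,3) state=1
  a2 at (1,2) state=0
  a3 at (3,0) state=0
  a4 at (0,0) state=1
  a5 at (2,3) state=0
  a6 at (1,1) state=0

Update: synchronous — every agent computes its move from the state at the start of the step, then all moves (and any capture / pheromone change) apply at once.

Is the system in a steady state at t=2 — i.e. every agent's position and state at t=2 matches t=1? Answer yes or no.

no

t=1: a0@(1,0):0 a1@(3,3):1 a2@(1,2):0 a3@(3,0):0 a4@(0,0):0 a5@(2,3):0 a6@(1,1):0
t=2: a0@(1,0):0 a1@(3,3):0 a2@(1,2):0 a3@(3,0):0 a4@(0,0):0 a5@(2,3):0 a6@(1,1):0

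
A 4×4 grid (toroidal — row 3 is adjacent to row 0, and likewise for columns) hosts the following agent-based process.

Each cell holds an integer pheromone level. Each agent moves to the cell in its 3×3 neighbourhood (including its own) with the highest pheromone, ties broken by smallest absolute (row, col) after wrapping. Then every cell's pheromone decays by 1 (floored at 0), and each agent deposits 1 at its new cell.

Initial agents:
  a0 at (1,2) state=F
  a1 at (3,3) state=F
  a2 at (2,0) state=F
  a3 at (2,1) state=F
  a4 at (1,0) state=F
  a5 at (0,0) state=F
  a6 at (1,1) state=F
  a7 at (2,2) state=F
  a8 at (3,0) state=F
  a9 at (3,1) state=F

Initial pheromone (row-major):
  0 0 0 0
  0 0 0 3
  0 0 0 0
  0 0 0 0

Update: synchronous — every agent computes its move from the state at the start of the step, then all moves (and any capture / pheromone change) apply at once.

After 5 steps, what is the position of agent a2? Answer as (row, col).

t=1: a0@(1,3) a1@(0,0) a2@(1,3) a3@(1,0) a4@(1,3) a5@(1,3) a6@(0,0) a7@(1,3) a8@(0,0) a9@(0,0) | pheromone: 4 0 0 0 / 1 0 0 7 / 0 0 0 0 / 0 0 0 0
t=2: a0@(1,3) a1@(1,3) a2@(1,3) a3@(1,3) a4@(1,3) a5@(1,3) a6@(1,3) a7@(1,3) a8@(1,3) a9@(1,3) | pheromone: 3 0 0 0 / 0 0 0 16 / 0 0 0 0 / 0 0 0 0
t=3: a0@(1,3) a1@(1,3) a2@(1,3) a3@(1,3) a4@(1,3) a5@(1,3) a6@(1,3) a7@(1,3) a8@(1,3) a9@(1,3) | pheromone: 2 0 0 0 / 0 0 0 25 / 0 0 0 0 / 0 0 0 0
t=4: a0@(1,3) a1@(1,3) a2@(1,3) a3@(1,3) a4@(1,3) a5@(1,3) a6@(1,3) a7@(1,3) a8@(1,3) a9@(1,3) | pheromone: 1 0 0 0 / 0 0 0 34 / 0 0 0 0 / 0 0 0 0
t=5: a0@(1,3) a1@(1,3) a2@(1,3) a3@(1,3) a4@(1,3) a5@(1,3) a6@(1,3) a7@(1,3) a8@(1,3) a9@(1,3) | pheromone: 0 0 0 0 / 0 0 0 43 / 0 0 0 0 / 0 0 0 0

(1, 3)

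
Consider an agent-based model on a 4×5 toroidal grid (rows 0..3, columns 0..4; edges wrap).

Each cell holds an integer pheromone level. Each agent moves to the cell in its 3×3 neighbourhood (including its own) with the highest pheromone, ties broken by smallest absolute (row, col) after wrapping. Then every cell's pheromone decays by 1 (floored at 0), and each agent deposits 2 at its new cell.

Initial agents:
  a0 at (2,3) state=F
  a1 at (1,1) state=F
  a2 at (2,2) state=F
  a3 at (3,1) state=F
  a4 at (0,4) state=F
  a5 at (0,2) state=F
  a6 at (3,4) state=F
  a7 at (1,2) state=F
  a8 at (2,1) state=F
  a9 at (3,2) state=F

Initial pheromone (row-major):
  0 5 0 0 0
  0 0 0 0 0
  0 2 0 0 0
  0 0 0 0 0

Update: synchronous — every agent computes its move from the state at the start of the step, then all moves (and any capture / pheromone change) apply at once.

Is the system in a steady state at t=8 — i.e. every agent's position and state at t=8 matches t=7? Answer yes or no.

yes

t=1: a0@(1,2) a1@(0,1) a2@(2,1) a3@(0,1) a4@(0,0) a5@(0,1) a6@(0,0) a7@(0,1) a8@(2,1) a9@(0,1) | pheromone: 4 14 0 0 0 / 0 0 2 0 0 / 0 5 0 0 0 / 0 0 0 0 0
t=2: a0@(0,1) a1@(0,1) a2@(2,1) a3@(0,1) a4@(0,1) a5@(0,1) a6@(0,1) a7@(0,1) a8@(2,1) a9@(0,1) | pheromone: 3 29 0 0 0 / 0 0 1 0 0 / 0 8 0 0 0 / 0 0 0 0 0
t=3: a0@(0,1) a1@(0,1) a2@(2,1) a3@(0,1) a4@(0,1) a5@(0,1) a6@(0,1) a7@(0,1) a8@(2,1) a9@(0,1) | pheromone: 2 44 0 0 0 / 0 0 0 0 0 / 0 11 0 0 0 / 0 0 0 0 0
t=4: a0@(0,1) a1@(0,1) a2@(2,1) a3@(0,1) a4@(0,1) a5@(0,1) a6@(0,1) a7@(0,1) a8@(2,1) a9@(0,1) | pheromone: 1 59 0 0 0 / 0 0 0 0 0 / 0 14 0 0 0 / 0 0 0 0 0
t=5: a0@(0,1) a1@(0,1) a2@(2,1) a3@(0,1) a4@(0,1) a5@(0,1) a6@(0,1) a7@(0,1) a8@(2,1) a9@(0,1) | pheromone: 0 74 0 0 0 / 0 0 0 0 0 / 0 17 0 0 0 / 0 0 0 0 0
t=6: a0@(0,1) a1@(0,1) a2@(2,1) a3@(0,1) a4@(0,1) a5@(0,1) a6@(0,1) a7@(0,1) a8@(2,1) a9@(0,1) | pheromone: 0 89 0 0 0 / 0 0 0 0 0 / 0 20 0 0 0 / 0 0 0 0 0
t=7: a0@(0,1) a1@(0,1) a2@(2,1) a3@(0,1) a4@(0,1) a5@(0,1) a6@(0,1) a7@(0,1) a8@(2,1) a9@(0,1) | pheromone: 0 104 0 0 0 / 0 0 0 0 0 / 0 23 0 0 0 / 0 0 0 0 0
t=8: a0@(0,1) a1@(0,1) a2@(2,1) a3@(0,1) a4@(0,1) a5@(0,1) a6@(0,1) a7@(0,1) a8@(2,1) a9@(0,1) | pheromone: 0 119 0 0 0 / 0 0 0 0 0 / 0 26 0 0 0 / 0 0 0 0 0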